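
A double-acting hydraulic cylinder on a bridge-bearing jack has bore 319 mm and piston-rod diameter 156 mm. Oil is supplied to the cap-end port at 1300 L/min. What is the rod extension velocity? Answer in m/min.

Cap-side area A_cap = π/4 × (319 mm)² = 79920 mm^2
v = Q / A

v ≈ 16.3 m/min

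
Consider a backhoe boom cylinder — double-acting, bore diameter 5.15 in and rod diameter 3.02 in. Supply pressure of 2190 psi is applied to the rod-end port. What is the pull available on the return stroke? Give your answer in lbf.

F ≈ 29900 lbf

Rod-side annular area A_ann = π/4 × (5.15² − 3.02²) = 13.67 in^2
On retraction the pressure acts on the annular area (bore minus rod).
F = P × A_ann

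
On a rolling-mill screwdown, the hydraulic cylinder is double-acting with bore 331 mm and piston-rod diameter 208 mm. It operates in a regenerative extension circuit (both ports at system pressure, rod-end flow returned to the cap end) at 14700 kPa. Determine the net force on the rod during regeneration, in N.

F ≈ 4.99e5 N

With equal pressure on both faces, forces on the annular region cancel; the net push is pressure × rod cross-section.
Rod cross-section A_rod = π/4 × (208 mm)² = 33980 mm^2
F = P × A_rod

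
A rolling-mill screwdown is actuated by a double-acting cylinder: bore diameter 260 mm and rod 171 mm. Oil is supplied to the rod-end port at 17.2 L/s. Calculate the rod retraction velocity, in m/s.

Rod-side annular area A_ann = π/4 × (260² − 171²) = 30130 mm^2
Flow into the rod-end port fills the annular volume.
v = Q / A

v ≈ 0.571 m/s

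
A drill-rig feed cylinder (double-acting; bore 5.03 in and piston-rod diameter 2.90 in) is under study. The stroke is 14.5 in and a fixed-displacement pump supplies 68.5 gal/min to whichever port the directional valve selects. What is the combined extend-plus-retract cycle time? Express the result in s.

t ≈ 1.82 s

Cap-side area A_cap = π/4 × (5.03 in)² = 19.87 in^2
Rod-side annular area A_ann = π/4 × (5.03² − 2.90²) = 13.27 in^2
t_ext = A_cap·L/Q = 1.093 s
t_ret = A_ann·L/Q = 0.7294 s
t_cycle = t_ext + t_ret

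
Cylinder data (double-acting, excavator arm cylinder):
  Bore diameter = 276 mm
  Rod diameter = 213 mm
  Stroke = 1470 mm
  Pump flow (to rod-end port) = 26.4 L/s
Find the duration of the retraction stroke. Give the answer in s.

Rod-side annular area A_ann = π/4 × (276² − 213²) = 24200 mm^2
Swept volume V = A × L; t = V / Q = A·L / Q

t ≈ 1.35 s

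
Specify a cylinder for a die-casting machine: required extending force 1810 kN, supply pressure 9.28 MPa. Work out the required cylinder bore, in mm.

D ≈ 498 mm

Extension force acts on the full piston face: F = P × (π/4)D².
D = √(4F / (πP)) = √(4 × 1810 kN / (π × 9.28 MPa))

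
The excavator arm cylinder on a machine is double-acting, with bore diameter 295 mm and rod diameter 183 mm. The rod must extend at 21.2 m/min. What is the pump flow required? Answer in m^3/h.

Q ≈ 86.9 m^3/h

Cap-side area A_cap = π/4 × (295 mm)² = 68350 mm^2
Q = A × v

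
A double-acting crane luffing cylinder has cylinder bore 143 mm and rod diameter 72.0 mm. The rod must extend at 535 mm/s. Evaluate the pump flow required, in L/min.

Q ≈ 516 L/min

Cap-side area A_cap = π/4 × (143 mm)² = 16060 mm^2
Q = A × v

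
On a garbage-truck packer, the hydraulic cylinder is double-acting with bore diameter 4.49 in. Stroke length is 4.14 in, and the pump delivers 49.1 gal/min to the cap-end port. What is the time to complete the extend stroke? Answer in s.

t ≈ 0.347 s

Cap-side area A_cap = π/4 × (4.49 in)² = 15.83 in^2
Swept volume V = A × L; t = V / Q = A·L / Q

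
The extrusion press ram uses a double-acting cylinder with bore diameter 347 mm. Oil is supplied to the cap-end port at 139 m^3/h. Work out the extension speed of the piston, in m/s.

v ≈ 0.408 m/s

Cap-side area A_cap = π/4 × (347 mm)² = 94570 mm^2
v = Q / A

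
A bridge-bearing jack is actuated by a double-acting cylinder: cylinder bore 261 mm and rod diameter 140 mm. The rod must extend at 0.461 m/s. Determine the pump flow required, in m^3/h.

Q ≈ 88.8 m^3/h

Cap-side area A_cap = π/4 × (261 mm)² = 53500 mm^2
Q = A × v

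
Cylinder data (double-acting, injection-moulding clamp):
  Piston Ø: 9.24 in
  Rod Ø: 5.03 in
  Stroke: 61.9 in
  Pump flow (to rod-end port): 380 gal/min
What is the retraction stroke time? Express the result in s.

t ≈ 2.00 s

Rod-side annular area A_ann = π/4 × (9.24² − 5.03²) = 47.18 in^2
Swept volume V = A × L; t = V / Q = A·L / Q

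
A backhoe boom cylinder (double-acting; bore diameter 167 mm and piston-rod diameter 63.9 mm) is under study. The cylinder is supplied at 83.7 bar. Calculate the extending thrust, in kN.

Cap-side area A_cap = π/4 × (167 mm)² = 21900 mm^2
F = P × A_cap = 83.7 bar × A_cap

F ≈ 183 kN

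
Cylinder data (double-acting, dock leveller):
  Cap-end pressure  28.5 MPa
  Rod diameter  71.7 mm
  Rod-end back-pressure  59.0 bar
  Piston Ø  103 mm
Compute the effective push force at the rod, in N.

Cap-side area A_cap = π/4 × (103 mm)² = 8332 mm^2
Rod-side annular area A_ann = π/4 × (103² − 71.7²) = 4295 mm^2
Net thrust = P_cap·A_cap − P_rod·A_ann = 2.375e5 N − 25340 N

F ≈ 2.12e5 N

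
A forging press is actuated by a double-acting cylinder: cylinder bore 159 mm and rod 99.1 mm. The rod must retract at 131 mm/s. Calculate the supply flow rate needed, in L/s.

Rod-side annular area A_ann = π/4 × (159² − 99.1²) = 12140 mm^2
Q = A × v

Q ≈ 1.59 L/s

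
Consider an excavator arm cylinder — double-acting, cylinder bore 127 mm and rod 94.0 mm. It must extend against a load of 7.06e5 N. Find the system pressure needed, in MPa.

Cap-side area A_cap = π/4 × (127 mm)² = 12670 mm^2
P = F / A = 7.06e5 N / A

P ≈ 55.7 MPa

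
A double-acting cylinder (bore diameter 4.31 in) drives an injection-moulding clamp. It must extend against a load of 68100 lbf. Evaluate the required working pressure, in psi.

Cap-side area A_cap = π/4 × (4.31 in)² = 14.59 in^2
P = F / A = 68100 lbf / A

P ≈ 4670 psi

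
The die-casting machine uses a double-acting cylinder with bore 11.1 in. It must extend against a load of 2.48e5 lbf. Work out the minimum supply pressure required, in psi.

Cap-side area A_cap = π/4 × (11.1 in)² = 96.77 in^2
P = F / A = 2.48e5 lbf / A

P ≈ 2560 psi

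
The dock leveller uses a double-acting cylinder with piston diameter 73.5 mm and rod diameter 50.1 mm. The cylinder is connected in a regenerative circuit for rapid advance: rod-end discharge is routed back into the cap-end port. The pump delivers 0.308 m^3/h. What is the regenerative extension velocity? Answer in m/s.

v ≈ 0.0434 m/s

In regeneration the rod-end outflow joins the pump flow into the cap end, so the net volume the pump must supply per unit advance equals the rod cross-section area.
Rod cross-section A_rod = π/4 × (50.1 mm)² = 1971 mm^2
v = Q_pump / A_rod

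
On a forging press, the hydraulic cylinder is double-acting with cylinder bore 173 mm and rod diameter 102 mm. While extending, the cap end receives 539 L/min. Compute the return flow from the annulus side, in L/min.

Cap-side area A_cap = π/4 × (173 mm)² = 23510 mm^2
Rod-side annular area A_ann = π/4 × (173² − 102²) = 15330 mm^2
Piston speed v = Q_in/A_cap; rod-end outflow Q_out = v × A_ann = Q_in × A_ann/A_cap.

Q_out ≈ 352 L/min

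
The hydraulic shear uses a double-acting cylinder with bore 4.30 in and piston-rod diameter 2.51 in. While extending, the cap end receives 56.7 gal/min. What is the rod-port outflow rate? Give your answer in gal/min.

Cap-side area A_cap = π/4 × (4.30 in)² = 14.52 in^2
Rod-side annular area A_ann = π/4 × (4.30² − 2.51²) = 9.574 in^2
Piston speed v = Q_in/A_cap; rod-end outflow Q_out = v × A_ann = Q_in × A_ann/A_cap.

Q_out ≈ 37.4 gal/min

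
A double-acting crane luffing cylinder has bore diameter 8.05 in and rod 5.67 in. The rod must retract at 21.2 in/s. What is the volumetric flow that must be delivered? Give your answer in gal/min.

Q ≈ 141 gal/min

Rod-side annular area A_ann = π/4 × (8.05² − 5.67²) = 25.65 in^2
Q = A × v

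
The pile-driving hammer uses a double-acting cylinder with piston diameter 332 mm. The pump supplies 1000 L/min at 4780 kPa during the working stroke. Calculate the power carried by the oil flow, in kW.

Hydraulic power = P × Q

W ≈ 79.7 kW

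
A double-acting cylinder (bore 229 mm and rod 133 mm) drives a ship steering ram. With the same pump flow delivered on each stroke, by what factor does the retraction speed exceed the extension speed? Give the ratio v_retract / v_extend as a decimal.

v_ret/v_ext ≈ 1.51

Cap-side area A_cap = π/4 × (229 mm)² = 41190 mm^2
Rod-side annular area A_ann = π/4 × (229² − 133²) = 27290 mm^2
For equal Q, v ∝ 1/A, so v_ret/v_ext = A_cap/A_ann.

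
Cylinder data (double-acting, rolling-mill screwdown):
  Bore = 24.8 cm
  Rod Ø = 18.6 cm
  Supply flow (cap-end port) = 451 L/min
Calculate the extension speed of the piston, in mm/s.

v ≈ 156 mm/s

Cap-side area A_cap = π/4 × (24.8 cm)² = 483.1 cm^2
v = Q / A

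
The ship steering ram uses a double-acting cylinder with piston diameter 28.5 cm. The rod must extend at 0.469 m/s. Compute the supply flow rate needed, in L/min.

Q ≈ 1800 L/min

Cap-side area A_cap = π/4 × (28.5 cm)² = 637.9 cm^2
Q = A × v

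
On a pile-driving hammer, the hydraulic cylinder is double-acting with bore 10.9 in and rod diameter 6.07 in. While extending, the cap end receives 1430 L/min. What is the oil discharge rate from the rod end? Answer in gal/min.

Q_out ≈ 261 gal/min

Cap-side area A_cap = π/4 × (10.9 in)² = 93.31 in^2
Rod-side annular area A_ann = π/4 × (10.9² − 6.07²) = 64.38 in^2
Piston speed v = Q_in/A_cap; rod-end outflow Q_out = v × A_ann = Q_in × A_ann/A_cap.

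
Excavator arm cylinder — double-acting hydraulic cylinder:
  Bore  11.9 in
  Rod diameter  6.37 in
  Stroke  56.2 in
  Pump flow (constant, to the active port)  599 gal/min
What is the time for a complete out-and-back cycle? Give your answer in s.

Cap-side area A_cap = π/4 × (11.9 in)² = 111.2 in^2
Rod-side annular area A_ann = π/4 × (11.9² − 6.37²) = 79.35 in^2
t_ext = A_cap·L/Q = 2.710 s
t_ret = A_ann·L/Q = 1.934 s
t_cycle = t_ext + t_ret

t ≈ 4.64 s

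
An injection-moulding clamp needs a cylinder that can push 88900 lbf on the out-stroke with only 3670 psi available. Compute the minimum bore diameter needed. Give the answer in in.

D ≈ 5.55 in

Extension force acts on the full piston face: F = P × (π/4)D².
D = √(4F / (πP)) = √(4 × 88900 lbf / (π × 3670 psi))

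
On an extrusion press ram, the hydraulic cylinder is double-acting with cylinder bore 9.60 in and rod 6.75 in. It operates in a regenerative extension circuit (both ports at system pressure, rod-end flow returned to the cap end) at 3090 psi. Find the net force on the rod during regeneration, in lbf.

F ≈ 1.11e5 lbf

With equal pressure on both faces, forces on the annular region cancel; the net push is pressure × rod cross-section.
Rod cross-section A_rod = π/4 × (6.75 in)² = 35.78 in^2
F = P × A_rod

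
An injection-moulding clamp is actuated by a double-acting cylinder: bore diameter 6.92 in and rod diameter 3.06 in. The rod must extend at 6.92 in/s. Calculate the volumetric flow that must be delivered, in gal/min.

Q ≈ 67.6 gal/min

Cap-side area A_cap = π/4 × (6.92 in)² = 37.61 in^2
Q = A × v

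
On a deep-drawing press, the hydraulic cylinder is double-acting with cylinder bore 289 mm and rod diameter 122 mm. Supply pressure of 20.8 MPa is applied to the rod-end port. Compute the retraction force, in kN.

Rod-side annular area A_ann = π/4 × (289² − 122²) = 53910 mm^2
On retraction the pressure acts on the annular area (bore minus rod).
F = P × A_ann

F ≈ 1120 kN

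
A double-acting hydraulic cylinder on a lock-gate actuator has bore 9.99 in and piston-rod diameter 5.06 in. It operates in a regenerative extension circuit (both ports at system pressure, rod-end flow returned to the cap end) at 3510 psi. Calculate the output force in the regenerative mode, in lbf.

F ≈ 70600 lbf

With equal pressure on both faces, forces on the annular region cancel; the net push is pressure × rod cross-section.
Rod cross-section A_rod = π/4 × (5.06 in)² = 20.11 in^2
F = P × A_rod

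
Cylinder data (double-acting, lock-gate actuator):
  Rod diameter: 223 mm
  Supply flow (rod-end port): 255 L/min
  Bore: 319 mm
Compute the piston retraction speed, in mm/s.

v ≈ 104 mm/s

Rod-side annular area A_ann = π/4 × (319² − 223²) = 40870 mm^2
Flow into the rod-end port fills the annular volume.
v = Q / A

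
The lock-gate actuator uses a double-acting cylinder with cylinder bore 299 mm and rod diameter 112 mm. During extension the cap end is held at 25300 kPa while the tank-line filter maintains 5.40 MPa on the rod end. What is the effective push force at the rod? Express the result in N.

F ≈ 1.45e6 N

Cap-side area A_cap = π/4 × (299 mm)² = 70220 mm^2
Rod-side annular area A_ann = π/4 × (299² − 112²) = 60360 mm^2
Net thrust = P_cap·A_cap − P_rod·A_ann = 1.776e6 N − 3.260e5 N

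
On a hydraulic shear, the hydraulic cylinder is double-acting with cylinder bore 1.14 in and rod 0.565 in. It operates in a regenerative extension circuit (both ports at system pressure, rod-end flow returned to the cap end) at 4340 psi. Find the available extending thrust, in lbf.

F ≈ 1090 lbf

With equal pressure on both faces, forces on the annular region cancel; the net push is pressure × rod cross-section.
Rod cross-section A_rod = π/4 × (0.565 in)² = 0.2507 in^2
F = P × A_rod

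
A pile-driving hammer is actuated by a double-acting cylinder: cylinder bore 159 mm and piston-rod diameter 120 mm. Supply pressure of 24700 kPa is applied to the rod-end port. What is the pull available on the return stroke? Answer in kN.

Rod-side annular area A_ann = π/4 × (159² − 120²) = 8546 mm^2
On retraction the pressure acts on the annular area (bore minus rod).
F = P × A_ann

F ≈ 211 kN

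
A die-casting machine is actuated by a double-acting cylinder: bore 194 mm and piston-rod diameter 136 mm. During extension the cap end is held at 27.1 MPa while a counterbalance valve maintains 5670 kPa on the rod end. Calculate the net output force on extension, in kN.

F ≈ 716 kN

Cap-side area A_cap = π/4 × (194 mm)² = 29560 mm^2
Rod-side annular area A_ann = π/4 × (194² − 136²) = 15030 mm^2
Net thrust = P_cap·A_cap − P_rod·A_ann = 801.1 kN − 85.23 kN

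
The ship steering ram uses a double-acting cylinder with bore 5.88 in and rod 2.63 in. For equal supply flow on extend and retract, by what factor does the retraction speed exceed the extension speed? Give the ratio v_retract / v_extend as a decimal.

v_ret/v_ext ≈ 1.25

Cap-side area A_cap = π/4 × (5.88 in)² = 27.15 in^2
Rod-side annular area A_ann = π/4 × (5.88² − 2.63²) = 21.72 in^2
For equal Q, v ∝ 1/A, so v_ret/v_ext = A_cap/A_ann.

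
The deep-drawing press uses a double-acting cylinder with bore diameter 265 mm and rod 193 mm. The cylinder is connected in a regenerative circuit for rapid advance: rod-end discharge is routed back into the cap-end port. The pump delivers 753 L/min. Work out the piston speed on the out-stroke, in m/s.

v ≈ 0.429 m/s

In regeneration the rod-end outflow joins the pump flow into the cap end, so the net volume the pump must supply per unit advance equals the rod cross-section area.
Rod cross-section A_rod = π/4 × (193 mm)² = 29260 mm^2
v = Q_pump / A_rod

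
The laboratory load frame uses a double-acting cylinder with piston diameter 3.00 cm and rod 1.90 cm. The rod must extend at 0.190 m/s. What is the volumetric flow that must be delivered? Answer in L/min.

Cap-side area A_cap = π/4 × (3.00 cm)² = 7.069 cm^2
Q = A × v

Q ≈ 8.06 L/min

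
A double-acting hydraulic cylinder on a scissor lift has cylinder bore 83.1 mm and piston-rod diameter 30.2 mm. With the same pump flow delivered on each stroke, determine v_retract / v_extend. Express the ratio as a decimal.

v_ret/v_ext ≈ 1.15

Cap-side area A_cap = π/4 × (83.1 mm)² = 5424 mm^2
Rod-side annular area A_ann = π/4 × (83.1² − 30.2²) = 4707 mm^2
For equal Q, v ∝ 1/A, so v_ret/v_ext = A_cap/A_ann.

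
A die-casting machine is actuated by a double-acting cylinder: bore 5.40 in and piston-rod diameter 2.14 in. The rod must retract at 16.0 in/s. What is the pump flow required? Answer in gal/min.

Rod-side annular area A_ann = π/4 × (5.40² − 2.14²) = 19.31 in^2
Q = A × v

Q ≈ 80.2 gal/min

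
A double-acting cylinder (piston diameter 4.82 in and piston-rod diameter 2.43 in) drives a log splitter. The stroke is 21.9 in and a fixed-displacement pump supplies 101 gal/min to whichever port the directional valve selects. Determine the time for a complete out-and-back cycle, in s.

t ≈ 1.79 s

Cap-side area A_cap = π/4 × (4.82 in)² = 18.25 in^2
Rod-side annular area A_ann = π/4 × (4.82² − 2.43²) = 13.61 in^2
t_ext = A_cap·L/Q = 1.028 s
t_ret = A_ann·L/Q = 0.7665 s
t_cycle = t_ext + t_ret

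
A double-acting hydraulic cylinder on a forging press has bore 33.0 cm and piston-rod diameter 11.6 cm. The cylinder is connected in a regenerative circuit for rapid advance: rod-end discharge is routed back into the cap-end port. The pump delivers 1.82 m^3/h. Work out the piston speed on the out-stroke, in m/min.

In regeneration the rod-end outflow joins the pump flow into the cap end, so the net volume the pump must supply per unit advance equals the rod cross-section area.
Rod cross-section A_rod = π/4 × (11.6 cm)² = 105.7 cm^2
v = Q_pump / A_rod

v ≈ 2.87 m/min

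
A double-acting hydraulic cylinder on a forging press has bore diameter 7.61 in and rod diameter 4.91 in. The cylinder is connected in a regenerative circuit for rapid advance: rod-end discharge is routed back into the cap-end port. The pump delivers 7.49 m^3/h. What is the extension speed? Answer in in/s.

v ≈ 6.71 in/s

In regeneration the rod-end outflow joins the pump flow into the cap end, so the net volume the pump must supply per unit advance equals the rod cross-section area.
Rod cross-section A_rod = π/4 × (4.91 in)² = 18.93 in^2
v = Q_pump / A_rod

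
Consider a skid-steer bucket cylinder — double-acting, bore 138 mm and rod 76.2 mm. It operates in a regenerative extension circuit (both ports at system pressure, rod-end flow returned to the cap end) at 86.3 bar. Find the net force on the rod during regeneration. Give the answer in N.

F ≈ 39400 N

With equal pressure on both faces, forces on the annular region cancel; the net push is pressure × rod cross-section.
Rod cross-section A_rod = π/4 × (76.2 mm)² = 4560 mm^2
F = P × A_rod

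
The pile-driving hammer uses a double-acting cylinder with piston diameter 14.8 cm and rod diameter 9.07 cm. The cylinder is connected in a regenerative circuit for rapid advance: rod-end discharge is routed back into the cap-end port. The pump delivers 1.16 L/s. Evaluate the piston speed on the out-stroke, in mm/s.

v ≈ 180 mm/s

In regeneration the rod-end outflow joins the pump flow into the cap end, so the net volume the pump must supply per unit advance equals the rod cross-section area.
Rod cross-section A_rod = π/4 × (9.07 cm)² = 64.61 cm^2
v = Q_pump / A_rod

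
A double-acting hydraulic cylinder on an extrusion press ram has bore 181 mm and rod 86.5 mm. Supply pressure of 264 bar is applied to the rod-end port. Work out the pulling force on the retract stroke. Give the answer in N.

F ≈ 5.24e5 N

Rod-side annular area A_ann = π/4 × (181² − 86.5²) = 19850 mm^2
On retraction the pressure acts on the annular area (bore minus rod).
F = P × A_ann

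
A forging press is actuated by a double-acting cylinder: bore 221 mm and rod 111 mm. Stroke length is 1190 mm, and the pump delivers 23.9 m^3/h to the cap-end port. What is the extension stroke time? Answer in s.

Cap-side area A_cap = π/4 × (221 mm)² = 38360 mm^2
Swept volume V = A × L; t = V / Q = A·L / Q

t ≈ 6.88 s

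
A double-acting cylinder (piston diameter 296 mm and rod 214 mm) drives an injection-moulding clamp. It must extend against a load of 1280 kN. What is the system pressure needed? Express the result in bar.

Cap-side area A_cap = π/4 × (296 mm)² = 68810 mm^2
P = F / A = 1280 kN / A

P ≈ 186 bar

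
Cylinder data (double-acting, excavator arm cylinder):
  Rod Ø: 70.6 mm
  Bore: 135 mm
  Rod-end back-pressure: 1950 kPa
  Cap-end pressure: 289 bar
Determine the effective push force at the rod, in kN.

F ≈ 393 kN

Cap-side area A_cap = π/4 × (135 mm)² = 14310 mm^2
Rod-side annular area A_ann = π/4 × (135² − 70.6²) = 10400 mm^2
Net thrust = P_cap·A_cap − P_rod·A_ann = 413.7 kN − 20.28 kN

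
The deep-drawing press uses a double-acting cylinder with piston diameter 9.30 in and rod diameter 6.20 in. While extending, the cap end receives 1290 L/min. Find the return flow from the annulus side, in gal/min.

Cap-side area A_cap = π/4 × (9.30 in)² = 67.93 in^2
Rod-side annular area A_ann = π/4 × (9.30² − 6.20²) = 37.74 in^2
Piston speed v = Q_in/A_cap; rod-end outflow Q_out = v × A_ann = Q_in × A_ann/A_cap.

Q_out ≈ 189 gal/min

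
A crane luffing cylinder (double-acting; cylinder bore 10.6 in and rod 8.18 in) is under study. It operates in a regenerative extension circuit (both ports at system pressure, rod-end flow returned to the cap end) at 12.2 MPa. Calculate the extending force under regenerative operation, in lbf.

F ≈ 93000 lbf

With equal pressure on both faces, forces on the annular region cancel; the net push is pressure × rod cross-section.
Rod cross-section A_rod = π/4 × (8.18 in)² = 52.55 in^2
F = P × A_rod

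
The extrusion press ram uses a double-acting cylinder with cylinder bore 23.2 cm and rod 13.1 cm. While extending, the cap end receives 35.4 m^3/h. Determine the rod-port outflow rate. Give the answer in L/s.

Q_out ≈ 6.70 L/s

Cap-side area A_cap = π/4 × (23.2 cm)² = 422.7 cm^2
Rod-side annular area A_ann = π/4 × (23.2² − 13.1²) = 288.0 cm^2
Piston speed v = Q_in/A_cap; rod-end outflow Q_out = v × A_ann = Q_in × A_ann/A_cap.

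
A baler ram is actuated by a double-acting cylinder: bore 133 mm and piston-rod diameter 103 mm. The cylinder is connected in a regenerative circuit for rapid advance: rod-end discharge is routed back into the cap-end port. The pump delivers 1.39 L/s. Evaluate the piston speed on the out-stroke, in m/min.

In regeneration the rod-end outflow joins the pump flow into the cap end, so the net volume the pump must supply per unit advance equals the rod cross-section area.
Rod cross-section A_rod = π/4 × (103 mm)² = 8332 mm^2
v = Q_pump / A_rod

v ≈ 10.0 m/min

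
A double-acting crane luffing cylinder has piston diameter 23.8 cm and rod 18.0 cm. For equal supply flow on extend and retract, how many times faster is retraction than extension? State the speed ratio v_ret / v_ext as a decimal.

Cap-side area A_cap = π/4 × (23.8 cm)² = 444.9 cm^2
Rod-side annular area A_ann = π/4 × (23.8² − 18.0²) = 190.4 cm^2
For equal Q, v ∝ 1/A, so v_ret/v_ext = A_cap/A_ann.

v_ret/v_ext ≈ 2.34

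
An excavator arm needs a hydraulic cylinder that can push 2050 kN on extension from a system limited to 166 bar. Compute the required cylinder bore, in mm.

Extension force acts on the full piston face: F = P × (π/4)D².
D = √(4F / (πP)) = √(4 × 2050 kN / (π × 166 bar))

D ≈ 397 mm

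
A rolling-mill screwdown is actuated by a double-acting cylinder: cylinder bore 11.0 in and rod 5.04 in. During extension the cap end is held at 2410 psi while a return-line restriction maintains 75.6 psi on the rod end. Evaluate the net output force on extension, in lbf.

F ≈ 2.23e5 lbf

Cap-side area A_cap = π/4 × (11.0 in)² = 95.03 in^2
Rod-side annular area A_ann = π/4 × (11.0² − 5.04²) = 75.08 in^2
Net thrust = P_cap·A_cap − P_rod·A_ann = 2.290e5 lbf − 5676 lbf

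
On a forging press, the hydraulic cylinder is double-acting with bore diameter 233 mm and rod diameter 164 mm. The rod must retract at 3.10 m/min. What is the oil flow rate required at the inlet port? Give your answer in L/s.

Q ≈ 1.11 L/s

Rod-side annular area A_ann = π/4 × (233² − 164²) = 21510 mm^2
Q = A × v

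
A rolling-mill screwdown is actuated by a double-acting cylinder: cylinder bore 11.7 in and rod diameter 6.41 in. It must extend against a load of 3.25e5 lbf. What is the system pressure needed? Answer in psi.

P ≈ 3020 psi

Cap-side area A_cap = π/4 × (11.7 in)² = 107.5 in^2
P = F / A = 3.25e5 lbf / A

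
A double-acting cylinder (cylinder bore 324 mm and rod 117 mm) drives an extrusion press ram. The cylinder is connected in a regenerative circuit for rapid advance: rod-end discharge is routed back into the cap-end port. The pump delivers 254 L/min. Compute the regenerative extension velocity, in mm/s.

In regeneration the rod-end outflow joins the pump flow into the cap end, so the net volume the pump must supply per unit advance equals the rod cross-section area.
Rod cross-section A_rod = π/4 × (117 mm)² = 10750 mm^2
v = Q_pump / A_rod

v ≈ 394 mm/s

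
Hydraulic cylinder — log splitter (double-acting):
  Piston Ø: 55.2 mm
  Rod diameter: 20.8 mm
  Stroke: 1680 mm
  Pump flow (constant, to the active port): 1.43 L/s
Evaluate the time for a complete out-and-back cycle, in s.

Cap-side area A_cap = π/4 × (55.2 mm)² = 2393 mm^2
Rod-side annular area A_ann = π/4 × (55.2² − 20.8²) = 2053 mm^2
t_ext = A_cap·L/Q = 2.812 s
t_ret = A_ann·L/Q = 2.412 s
t_cycle = t_ext + t_ret

t ≈ 5.22 s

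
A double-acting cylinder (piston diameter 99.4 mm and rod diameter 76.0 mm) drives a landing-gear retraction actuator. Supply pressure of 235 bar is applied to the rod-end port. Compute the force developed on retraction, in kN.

Rod-side annular area A_ann = π/4 × (99.4² − 76.0²) = 3224 mm^2
On retraction the pressure acts on the annular area (bore minus rod).
F = P × A_ann

F ≈ 75.8 kN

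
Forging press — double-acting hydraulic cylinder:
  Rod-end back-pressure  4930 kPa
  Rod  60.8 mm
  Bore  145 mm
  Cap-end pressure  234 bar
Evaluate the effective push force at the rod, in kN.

Cap-side area A_cap = π/4 × (145 mm)² = 16510 mm^2
Rod-side annular area A_ann = π/4 × (145² − 60.8²) = 13610 mm^2
Net thrust = P_cap·A_cap − P_rod·A_ann = 386.4 kN − 67.10 kN

F ≈ 319 kN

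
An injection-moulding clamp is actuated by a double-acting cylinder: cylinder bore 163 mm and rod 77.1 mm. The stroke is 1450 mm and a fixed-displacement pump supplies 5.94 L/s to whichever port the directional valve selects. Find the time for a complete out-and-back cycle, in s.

Cap-side area A_cap = π/4 × (163 mm)² = 20870 mm^2
Rod-side annular area A_ann = π/4 × (163² − 77.1²) = 16200 mm^2
t_ext = A_cap·L/Q = 5.094 s
t_ret = A_ann·L/Q = 3.954 s
t_cycle = t_ext + t_ret

t ≈ 9.05 s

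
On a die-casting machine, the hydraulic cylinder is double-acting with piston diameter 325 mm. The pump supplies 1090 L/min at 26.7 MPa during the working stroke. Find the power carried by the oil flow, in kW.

W ≈ 485 kW

Hydraulic power = P × Q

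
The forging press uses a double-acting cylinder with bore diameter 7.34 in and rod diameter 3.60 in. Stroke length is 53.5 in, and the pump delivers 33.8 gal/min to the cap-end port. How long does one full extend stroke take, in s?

t ≈ 17.4 s

Cap-side area A_cap = π/4 × (7.34 in)² = 42.31 in^2
Swept volume V = A × L; t = V / Q = A·L / Q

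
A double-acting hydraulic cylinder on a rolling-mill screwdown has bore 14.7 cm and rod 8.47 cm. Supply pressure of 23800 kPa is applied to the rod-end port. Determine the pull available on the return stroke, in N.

Rod-side annular area A_ann = π/4 × (14.7² − 8.47²) = 113.4 cm^2
On retraction the pressure acts on the annular area (bore minus rod).
F = P × A_ann

F ≈ 2.70e5 N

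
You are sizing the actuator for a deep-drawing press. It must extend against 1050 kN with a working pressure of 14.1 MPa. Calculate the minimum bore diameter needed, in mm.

Extension force acts on the full piston face: F = P × (π/4)D².
D = √(4F / (πP)) = √(4 × 1050 kN / (π × 14.1 MPa))

D ≈ 308 mm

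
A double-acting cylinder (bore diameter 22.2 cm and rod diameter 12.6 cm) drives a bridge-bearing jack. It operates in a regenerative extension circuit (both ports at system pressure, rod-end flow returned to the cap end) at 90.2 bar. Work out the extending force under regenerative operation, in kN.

With equal pressure on both faces, forces on the annular region cancel; the net push is pressure × rod cross-section.
Rod cross-section A_rod = π/4 × (12.6 cm)² = 124.7 cm^2
F = P × A_rod

F ≈ 112 kN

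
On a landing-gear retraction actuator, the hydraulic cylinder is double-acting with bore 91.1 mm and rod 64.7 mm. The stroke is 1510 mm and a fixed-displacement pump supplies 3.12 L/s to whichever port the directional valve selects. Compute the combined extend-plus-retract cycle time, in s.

t ≈ 4.72 s

Cap-side area A_cap = π/4 × (91.1 mm)² = 6518 mm^2
Rod-side annular area A_ann = π/4 × (91.1² − 64.7²) = 3230 mm^2
t_ext = A_cap·L/Q = 3.155 s
t_ret = A_ann·L/Q = 1.563 s
t_cycle = t_ext + t_ret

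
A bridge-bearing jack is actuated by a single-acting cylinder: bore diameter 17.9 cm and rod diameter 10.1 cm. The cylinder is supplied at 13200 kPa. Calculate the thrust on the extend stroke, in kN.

F ≈ 332 kN

Cap-side area A_cap = π/4 × (17.9 cm)² = 251.6 cm^2
F = P × A_cap = 13200 kPa × A_cap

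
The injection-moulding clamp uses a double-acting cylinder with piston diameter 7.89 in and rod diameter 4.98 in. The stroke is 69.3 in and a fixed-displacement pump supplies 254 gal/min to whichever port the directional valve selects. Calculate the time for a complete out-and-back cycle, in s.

Cap-side area A_cap = π/4 × (7.89 in)² = 48.89 in^2
Rod-side annular area A_ann = π/4 × (7.89² − 4.98²) = 29.41 in^2
t_ext = A_cap·L/Q = 3.465 s
t_ret = A_ann·L/Q = 2.084 s
t_cycle = t_ext + t_ret

t ≈ 5.55 s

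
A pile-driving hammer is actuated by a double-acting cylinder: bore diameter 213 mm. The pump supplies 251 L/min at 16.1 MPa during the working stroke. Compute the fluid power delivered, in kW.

W ≈ 67.4 kW

Hydraulic power = P × Q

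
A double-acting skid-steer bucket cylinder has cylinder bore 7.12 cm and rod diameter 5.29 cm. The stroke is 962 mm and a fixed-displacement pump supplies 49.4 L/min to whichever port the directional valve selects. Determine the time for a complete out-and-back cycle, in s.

t ≈ 6.74 s

Cap-side area A_cap = π/4 × (7.12 cm)² = 39.82 cm^2
Rod-side annular area A_ann = π/4 × (7.12² − 5.29²) = 17.84 cm^2
t_ext = A_cap·L/Q = 4.652 s
t_ret = A_ann·L/Q = 2.084 s
t_cycle = t_ext + t_ret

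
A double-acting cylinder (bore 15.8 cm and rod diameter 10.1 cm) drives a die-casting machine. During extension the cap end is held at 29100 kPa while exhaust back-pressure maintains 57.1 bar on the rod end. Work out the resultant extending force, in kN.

Cap-side area A_cap = π/4 × (15.8 cm)² = 196.1 cm^2
Rod-side annular area A_ann = π/4 × (15.8² − 10.1²) = 115.9 cm^2
Net thrust = P_cap·A_cap − P_rod·A_ann = 570.6 kN − 66.21 kN

F ≈ 504 kN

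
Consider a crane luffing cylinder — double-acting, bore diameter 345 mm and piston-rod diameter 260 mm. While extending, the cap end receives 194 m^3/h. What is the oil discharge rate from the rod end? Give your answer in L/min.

Cap-side area A_cap = π/4 × (345 mm)² = 93480 mm^2
Rod-side annular area A_ann = π/4 × (345² − 260²) = 40390 mm^2
Piston speed v = Q_in/A_cap; rod-end outflow Q_out = v × A_ann = Q_in × A_ann/A_cap.

Q_out ≈ 1400 L/min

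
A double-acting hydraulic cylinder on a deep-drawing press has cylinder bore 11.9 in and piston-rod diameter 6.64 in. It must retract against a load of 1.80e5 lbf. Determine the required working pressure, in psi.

Rod-side annular area A_ann = π/4 × (11.9² − 6.64²) = 76.59 in^2
Retraction: pressure acts on the annular area.
P = F / A = 1.80e5 lbf / A

P ≈ 2350 psi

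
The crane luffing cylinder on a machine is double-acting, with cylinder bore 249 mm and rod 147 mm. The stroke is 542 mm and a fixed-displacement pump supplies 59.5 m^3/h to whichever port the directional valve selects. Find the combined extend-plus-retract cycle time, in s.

Cap-side area A_cap = π/4 × (249 mm)² = 48700 mm^2
Rod-side annular area A_ann = π/4 × (249² − 147²) = 31720 mm^2
t_ext = A_cap·L/Q = 1.597 s
t_ret = A_ann·L/Q = 1.040 s
t_cycle = t_ext + t_ret

t ≈ 2.64 s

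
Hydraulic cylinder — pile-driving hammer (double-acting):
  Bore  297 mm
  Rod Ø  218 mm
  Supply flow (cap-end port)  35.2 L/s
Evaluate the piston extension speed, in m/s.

v ≈ 0.508 m/s

Cap-side area A_cap = π/4 × (297 mm)² = 69280 mm^2
v = Q / A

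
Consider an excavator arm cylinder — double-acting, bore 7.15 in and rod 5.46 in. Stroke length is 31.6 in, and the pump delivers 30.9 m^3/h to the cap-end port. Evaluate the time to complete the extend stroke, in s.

t ≈ 2.42 s

Cap-side area A_cap = π/4 × (7.15 in)² = 40.15 in^2
Swept volume V = A × L; t = V / Q = A·L / Q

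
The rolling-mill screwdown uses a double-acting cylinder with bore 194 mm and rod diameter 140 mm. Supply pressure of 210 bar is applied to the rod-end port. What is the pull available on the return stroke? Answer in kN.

F ≈ 297 kN

Rod-side annular area A_ann = π/4 × (194² − 140²) = 14170 mm^2
On retraction the pressure acts on the annular area (bore minus rod).
F = P × A_ann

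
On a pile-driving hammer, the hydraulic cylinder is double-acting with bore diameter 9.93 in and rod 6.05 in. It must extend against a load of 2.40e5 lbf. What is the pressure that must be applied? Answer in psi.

P ≈ 3100 psi

Cap-side area A_cap = π/4 × (9.93 in)² = 77.44 in^2
P = F / A = 2.40e5 lbf / A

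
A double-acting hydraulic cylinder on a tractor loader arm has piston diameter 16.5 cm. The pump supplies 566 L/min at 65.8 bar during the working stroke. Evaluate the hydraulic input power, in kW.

W ≈ 62.1 kW

Hydraulic power = P × Q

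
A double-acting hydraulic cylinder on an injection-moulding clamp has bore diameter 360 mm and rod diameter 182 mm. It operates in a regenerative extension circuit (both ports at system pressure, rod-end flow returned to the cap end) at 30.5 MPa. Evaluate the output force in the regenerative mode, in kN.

F ≈ 793 kN

With equal pressure on both faces, forces on the annular region cancel; the net push is pressure × rod cross-section.
Rod cross-section A_rod = π/4 × (182 mm)² = 26020 mm^2
F = P × A_rod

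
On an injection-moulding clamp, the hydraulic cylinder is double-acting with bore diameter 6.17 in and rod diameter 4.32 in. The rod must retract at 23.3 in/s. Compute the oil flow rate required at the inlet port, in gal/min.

Q ≈ 92.2 gal/min

Rod-side annular area A_ann = π/4 × (6.17² − 4.32²) = 15.24 in^2
Q = A × v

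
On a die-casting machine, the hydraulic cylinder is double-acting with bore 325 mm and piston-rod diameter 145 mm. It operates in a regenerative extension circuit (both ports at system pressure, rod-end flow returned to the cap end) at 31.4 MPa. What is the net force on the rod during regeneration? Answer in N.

F ≈ 5.19e5 N

With equal pressure on both faces, forces on the annular region cancel; the net push is pressure × rod cross-section.
Rod cross-section A_rod = π/4 × (145 mm)² = 16510 mm^2
F = P × A_rod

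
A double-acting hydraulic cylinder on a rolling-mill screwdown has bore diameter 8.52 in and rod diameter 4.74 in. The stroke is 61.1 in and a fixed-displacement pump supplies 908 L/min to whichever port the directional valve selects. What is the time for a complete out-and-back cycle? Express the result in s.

Cap-side area A_cap = π/4 × (8.52 in)² = 57.01 in^2
Rod-side annular area A_ann = π/4 × (8.52² − 4.74²) = 39.37 in^2
t_ext = A_cap·L/Q = 3.772 s
t_ret = A_ann·L/Q = 2.605 s
t_cycle = t_ext + t_ret

t ≈ 6.38 s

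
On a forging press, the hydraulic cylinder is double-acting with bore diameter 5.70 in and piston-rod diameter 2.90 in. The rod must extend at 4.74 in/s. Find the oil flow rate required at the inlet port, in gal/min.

Cap-side area A_cap = π/4 × (5.70 in)² = 25.52 in^2
Q = A × v

Q ≈ 31.4 gal/min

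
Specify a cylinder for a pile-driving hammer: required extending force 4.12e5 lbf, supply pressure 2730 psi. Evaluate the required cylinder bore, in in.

D ≈ 13.9 in

Extension force acts on the full piston face: F = P × (π/4)D².
D = √(4F / (πP)) = √(4 × 4.12e5 lbf / (π × 2730 psi))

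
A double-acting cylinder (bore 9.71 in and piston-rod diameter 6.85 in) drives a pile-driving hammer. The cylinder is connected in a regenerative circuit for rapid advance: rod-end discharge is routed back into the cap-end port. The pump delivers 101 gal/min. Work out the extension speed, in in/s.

In regeneration the rod-end outflow joins the pump flow into the cap end, so the net volume the pump must supply per unit advance equals the rod cross-section area.
Rod cross-section A_rod = π/4 × (6.85 in)² = 36.85 in^2
v = Q_pump / A_rod

v ≈ 10.6 in/s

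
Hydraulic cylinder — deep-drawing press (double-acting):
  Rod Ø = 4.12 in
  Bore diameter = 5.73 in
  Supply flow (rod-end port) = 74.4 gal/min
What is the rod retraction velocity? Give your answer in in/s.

v ≈ 23.0 in/s

Rod-side annular area A_ann = π/4 × (5.73² − 4.12²) = 12.46 in^2
Flow into the rod-end port fills the annular volume.
v = Q / A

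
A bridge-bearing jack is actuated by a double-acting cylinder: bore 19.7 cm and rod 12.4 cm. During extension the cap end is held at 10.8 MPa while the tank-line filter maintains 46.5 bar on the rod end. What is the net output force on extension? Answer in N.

Cap-side area A_cap = π/4 × (19.7 cm)² = 304.8 cm^2
Rod-side annular area A_ann = π/4 × (19.7² − 12.4²) = 184.0 cm^2
Net thrust = P_cap·A_cap − P_rod·A_ann = 3.292e5 N − 85580 N

F ≈ 2.44e5 N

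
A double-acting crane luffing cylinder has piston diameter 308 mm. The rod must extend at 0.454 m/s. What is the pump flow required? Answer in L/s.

Q ≈ 33.8 L/s

Cap-side area A_cap = π/4 × (308 mm)² = 74510 mm^2
Q = A × v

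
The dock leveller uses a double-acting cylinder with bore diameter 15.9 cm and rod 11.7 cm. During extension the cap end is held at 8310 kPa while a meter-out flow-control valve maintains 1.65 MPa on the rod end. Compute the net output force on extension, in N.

Cap-side area A_cap = π/4 × (15.9 cm)² = 198.6 cm^2
Rod-side annular area A_ann = π/4 × (15.9² − 11.7²) = 91.04 cm^2
Net thrust = P_cap·A_cap − P_rod·A_ann = 1.650e5 N − 15020 N

F ≈ 1.50e5 N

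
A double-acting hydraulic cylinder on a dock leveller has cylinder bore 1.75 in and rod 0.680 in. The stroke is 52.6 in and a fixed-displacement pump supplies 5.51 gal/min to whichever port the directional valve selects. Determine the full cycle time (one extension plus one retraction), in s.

t ≈ 11.0 s

Cap-side area A_cap = π/4 × (1.75 in)² = 2.405 in^2
Rod-side annular area A_ann = π/4 × (1.75² − 0.680²) = 2.042 in^2
t_ext = A_cap·L/Q = 5.964 s
t_ret = A_ann·L/Q = 5.064 s
t_cycle = t_ext + t_ret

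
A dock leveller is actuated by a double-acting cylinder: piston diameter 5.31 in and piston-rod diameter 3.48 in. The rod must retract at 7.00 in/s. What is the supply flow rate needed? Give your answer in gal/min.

Q ≈ 23.0 gal/min

Rod-side annular area A_ann = π/4 × (5.31² − 3.48²) = 12.63 in^2
Q = A × v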